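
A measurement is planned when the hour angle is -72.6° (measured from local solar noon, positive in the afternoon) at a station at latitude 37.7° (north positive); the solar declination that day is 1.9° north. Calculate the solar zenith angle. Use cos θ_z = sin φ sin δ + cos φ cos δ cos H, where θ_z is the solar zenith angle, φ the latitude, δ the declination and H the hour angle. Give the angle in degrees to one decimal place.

75.1°

cos θ_z = sin(37.7°) sin(1.9°) + cos(37.7°) cos(1.9°) cos(-72.60°) = 0.0203 + 0.2365 = 0.2568.
θ_z = arccos(0.2568) = 75.12°.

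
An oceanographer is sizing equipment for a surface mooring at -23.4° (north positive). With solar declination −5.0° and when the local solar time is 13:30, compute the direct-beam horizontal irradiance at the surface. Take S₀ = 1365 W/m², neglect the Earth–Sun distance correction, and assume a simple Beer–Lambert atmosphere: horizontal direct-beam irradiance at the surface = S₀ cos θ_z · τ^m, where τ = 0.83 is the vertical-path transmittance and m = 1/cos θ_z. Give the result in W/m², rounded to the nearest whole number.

971 W/m²

Hour angle H = 15° × (13.5 − 12) = 22.50°.
cos θ_z = sin(-23.4°) sin(-5.0°) + cos(-23.4°) cos(-5.0°) cos(22.50°) = 0.0346 + 0.8447 = 0.8793.
Air mass m = 1/cos θ_z = 1/0.8793 = 1.137; τ^m = 0.83^1.137 = 0.8091.
Surface direct beam = 1365 × 0.8793 × 0.8091 = 971.12 W/m².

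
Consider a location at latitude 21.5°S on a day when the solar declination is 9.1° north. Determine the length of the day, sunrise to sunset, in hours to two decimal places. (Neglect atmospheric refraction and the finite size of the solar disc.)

11.52 hours

cos H_s = −tan(-21.5°) · tan(9.1°) = 0.0631, so H_s = arccos(0.0631) = 86.38°.
Day length = 2 H_s / 15° h⁻¹ = 172.76° / 15 = 11.517 h.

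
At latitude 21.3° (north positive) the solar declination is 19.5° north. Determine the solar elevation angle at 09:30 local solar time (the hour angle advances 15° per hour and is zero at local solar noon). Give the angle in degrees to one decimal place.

54.9°

Hour angle H = 15° × (9.5 − 12) = -37.50°.
cos θ_z = sin φ sin δ + cos φ cos δ cos H = (0.3633)(0.3338) + (0.9317)(0.9426)(0.7934) = 0.8180.
θ_z = arccos(0.8180) = 35.11°, so the elevation is 90° − 35.11° = 54.89°.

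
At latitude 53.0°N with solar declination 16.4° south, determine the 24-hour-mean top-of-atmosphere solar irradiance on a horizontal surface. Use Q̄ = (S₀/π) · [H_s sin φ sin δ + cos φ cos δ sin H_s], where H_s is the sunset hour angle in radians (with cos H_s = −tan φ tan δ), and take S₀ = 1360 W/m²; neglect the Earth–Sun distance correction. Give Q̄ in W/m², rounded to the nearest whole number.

116 W/m²

−tan φ tan δ = −(1.3270)(-0.2943) = 0.3905; H_s = arccos(0.3905) = 67.01°. In radians, H_s = 1.1695.
H_s sin φ sin δ = 1.1695 × 0.7986 × -0.2823 = -0.2637.
cos φ cos δ sin H_s = 0.6018 × 0.9593 × 0.9206 = 0.5315.
Q̄ = (1360/π) × (-0.2637 + 0.5315) = 432.90 × 0.2678 = 115.93 W/m².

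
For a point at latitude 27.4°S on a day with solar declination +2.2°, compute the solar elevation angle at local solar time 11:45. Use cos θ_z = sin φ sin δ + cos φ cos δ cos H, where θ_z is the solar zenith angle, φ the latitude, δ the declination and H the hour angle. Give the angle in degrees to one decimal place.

Hour angle H = 15° × (11.75 − 12) = -3.75°.
cos θ_z = sin(-27.4°) sin(2.2°) + cos(-27.4°) cos(2.2°) cos(-3.75°) = -0.0177 + 0.8853 = 0.8676.
θ_z = arccos(0.8676) = 29.82°, so the elevation is 90° − 29.82° = 60.18°.

60.2°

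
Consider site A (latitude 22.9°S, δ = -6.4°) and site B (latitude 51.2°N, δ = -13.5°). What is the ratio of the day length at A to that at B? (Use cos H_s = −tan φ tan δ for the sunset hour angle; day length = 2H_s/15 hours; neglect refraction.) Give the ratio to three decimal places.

A: H_s = arccos(−tan -22.9° · tan -6.4°) = 92.72°, so 2H_s/15 = 12.3627 h.
B: H_s = arccos(−tan 51.2° · tan -13.5°) = 72.63°, so 2H_s/15 = 9.6840 h.
Ratio A/B = 12.3627 / 9.6840 = 1.2766.

1.277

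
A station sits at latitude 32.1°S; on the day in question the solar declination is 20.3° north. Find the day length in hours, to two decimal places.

The sunset hour angle satisfies cos H_s = −tan φ tan δ = 0.2320, giving H_s = 76.59°.
Day length = 2 H_s / 15° h⁻¹ = 153.18° / 15 = 10.212 h.

10.21 hours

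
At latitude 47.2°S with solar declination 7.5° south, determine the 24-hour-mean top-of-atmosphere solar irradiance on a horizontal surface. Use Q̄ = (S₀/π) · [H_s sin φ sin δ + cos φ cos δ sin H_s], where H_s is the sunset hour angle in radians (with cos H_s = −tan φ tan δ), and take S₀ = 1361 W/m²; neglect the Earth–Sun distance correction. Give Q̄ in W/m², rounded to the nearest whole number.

360 W/m²

cos H_s = −tan(-47.2°) · tan(-7.5°) = -0.1422, so H_s = arccos(-0.1422) = 98.18°. In radians, H_s = 1.7136.
H_s sin φ sin δ = 1.7136 × -0.7337 × -0.1305 = 0.1641.
cos φ cos δ sin H_s = 0.6794 × 0.9914 × 0.9898 = 0.6667.
Q̄ = (1361/π) × (0.1641 + 0.6667) = 433.22 × 0.8308 = 359.92 W/m².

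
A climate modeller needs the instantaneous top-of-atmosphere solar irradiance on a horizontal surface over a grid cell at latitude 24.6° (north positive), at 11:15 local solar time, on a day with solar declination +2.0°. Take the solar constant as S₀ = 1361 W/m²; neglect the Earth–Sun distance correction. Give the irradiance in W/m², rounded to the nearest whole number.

Hour angle H = 15° × (11.25 − 12) = -11.25°.
With φ = 24.6°, δ = 2.0°, H = -11.25°: sin φ sin δ = 0.0145, cos φ cos δ cos H = 0.8912, so cos θ_z = 0.9057.
Top-of-atmosphere irradiance = S₀ cos θ_z = 1361 × 0.9057 = 1232.66 W/m².

1233 W/m²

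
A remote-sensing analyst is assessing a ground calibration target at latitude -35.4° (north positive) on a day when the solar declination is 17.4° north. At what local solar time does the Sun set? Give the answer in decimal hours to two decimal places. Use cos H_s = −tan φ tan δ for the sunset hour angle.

cos H_s = −tan(-35.4°) · tan(17.4°) = 0.2227, so H_s = arccos(0.2227) = 77.13°.
Sunset is at 12 + H_s/15 = 12 + 5.142 = 17.142 h local solar time.

17.14 h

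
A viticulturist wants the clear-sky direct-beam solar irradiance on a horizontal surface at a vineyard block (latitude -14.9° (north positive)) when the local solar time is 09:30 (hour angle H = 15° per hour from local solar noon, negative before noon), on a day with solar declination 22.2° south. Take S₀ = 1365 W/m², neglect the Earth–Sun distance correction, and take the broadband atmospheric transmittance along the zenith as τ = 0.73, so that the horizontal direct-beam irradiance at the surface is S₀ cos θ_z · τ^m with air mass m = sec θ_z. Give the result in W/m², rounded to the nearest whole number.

Hour angle H = 15° × (9.5 − 12) = -37.50°.
cos θ_z = sin φ sin δ + cos φ cos δ cos H = (-0.2571)(-0.3778) + (0.9664)(0.9259)(0.7934) = 0.8071.
Air mass m = 1/cos θ_z = 1/0.8071 = 1.239; τ^m = 0.73^1.239 = 0.6771.
Surface direct beam = 1365 × 0.8071 × 0.6771 = 745.96 W/m².

746 W/m²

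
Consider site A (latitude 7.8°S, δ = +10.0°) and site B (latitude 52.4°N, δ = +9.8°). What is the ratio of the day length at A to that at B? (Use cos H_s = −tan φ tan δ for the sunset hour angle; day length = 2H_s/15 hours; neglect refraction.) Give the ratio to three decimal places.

0.861

A: H_s = arccos(−tan -7.8° · tan 10.0°) = 88.62°, so 2H_s/15 = 11.8160 h.
B: H_s = arccos(−tan 52.4° · tan 9.8°) = 102.96°, so 2H_s/15 = 13.7280 h.
Ratio A/B = 11.8160 / 13.7280 = 0.8607.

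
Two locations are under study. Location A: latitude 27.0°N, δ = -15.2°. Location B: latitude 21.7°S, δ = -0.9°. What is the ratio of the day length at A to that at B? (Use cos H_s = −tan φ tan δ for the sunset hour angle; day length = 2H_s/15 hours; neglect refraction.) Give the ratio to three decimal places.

0.908

A: H_s = arccos(−tan 27.0° · tan -15.2°) = 82.04°, so 2H_s/15 = 10.9387 h.
B: H_s = arccos(−tan -21.7° · tan -0.9°) = 90.36°, so 2H_s/15 = 12.0480 h.
Ratio A/B = 10.9387 / 12.0480 = 0.9079.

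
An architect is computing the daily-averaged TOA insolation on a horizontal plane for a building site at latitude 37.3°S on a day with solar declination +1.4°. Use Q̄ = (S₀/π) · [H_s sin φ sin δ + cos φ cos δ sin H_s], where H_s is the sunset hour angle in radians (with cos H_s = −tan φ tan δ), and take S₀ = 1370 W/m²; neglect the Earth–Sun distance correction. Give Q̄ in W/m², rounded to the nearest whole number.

cos H_s = −tan(-37.3°) · tan(1.4°) = 0.0186, so H_s = arccos(0.0186) = 88.93°. In radians, H_s = 1.5521.
H_s sin φ sin δ = 1.5521 × -0.6060 × 0.0244 = -0.0229.
cos φ cos δ sin H_s = 0.7955 × 0.9997 × 0.9998 = 0.7951.
Q̄ = (1370/π) × (-0.0229 + 0.7951) = 436.08 × 0.7722 = 336.74 W/m².

337 W/m²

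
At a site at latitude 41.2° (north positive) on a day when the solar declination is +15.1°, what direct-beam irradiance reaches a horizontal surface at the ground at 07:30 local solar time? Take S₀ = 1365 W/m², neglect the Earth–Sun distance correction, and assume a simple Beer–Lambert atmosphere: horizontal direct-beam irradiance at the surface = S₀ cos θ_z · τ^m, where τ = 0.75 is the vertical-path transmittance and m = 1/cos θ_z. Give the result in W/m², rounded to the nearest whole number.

Hour angle H = 15° × (7.5 − 12) = -67.50°.
cos θ_z = sin(41.2°) sin(15.1°) + cos(41.2°) cos(15.1°) cos(-67.50°) = 0.1716 + 0.2780 = 0.4496.
Air mass m = 1/cos θ_z = 1/0.4496 = 2.224; τ^m = 0.75^2.224 = 0.5274.
Surface direct beam = 1365 × 0.4496 × 0.5274 = 323.67 W/m².

324 W/m²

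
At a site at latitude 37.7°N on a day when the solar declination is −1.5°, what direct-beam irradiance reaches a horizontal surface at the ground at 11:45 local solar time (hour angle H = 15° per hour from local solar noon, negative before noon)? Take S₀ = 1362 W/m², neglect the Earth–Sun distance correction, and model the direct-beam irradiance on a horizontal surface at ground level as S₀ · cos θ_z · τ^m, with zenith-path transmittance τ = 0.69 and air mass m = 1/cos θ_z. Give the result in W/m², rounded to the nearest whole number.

652 W/m²

Hour angle H = 15° × (11.75 − 12) = -3.75°.
cos θ_z = sin(37.7°) sin(-1.5°) + cos(37.7°) cos(-1.5°) cos(-3.75°) = -0.0160 + 0.7893 = 0.7733.
Air mass m = 1/cos θ_z = 1/0.7733 = 1.293; τ^m = 0.69^1.293 = 0.6189.
Surface direct beam = 1362 × 0.7733 × 0.6189 = 651.85 W/m².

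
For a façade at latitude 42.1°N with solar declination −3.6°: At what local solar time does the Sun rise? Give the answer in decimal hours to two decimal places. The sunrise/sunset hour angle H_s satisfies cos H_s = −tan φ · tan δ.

6.22 h

−tan φ tan δ = −(0.9036)(-0.0629) = 0.0568; H_s = arccos(0.0568) = 86.74°.
Sunrise is at 12 − H_s/15 = 12 − 5.783 = 6.217 h local solar time.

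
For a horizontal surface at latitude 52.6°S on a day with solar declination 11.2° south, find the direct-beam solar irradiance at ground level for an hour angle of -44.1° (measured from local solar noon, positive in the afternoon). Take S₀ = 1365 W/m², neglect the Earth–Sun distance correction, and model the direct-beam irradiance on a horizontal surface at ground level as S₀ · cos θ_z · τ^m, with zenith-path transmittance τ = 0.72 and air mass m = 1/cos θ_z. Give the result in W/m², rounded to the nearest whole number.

452 W/m²

cos θ_z = sin φ sin δ + cos φ cos δ cos H = (-0.7944)(-0.1942) + (0.6074)(0.9810)(0.7181) = 0.5822.
Air mass m = 1/cos θ_z = 1/0.5822 = 1.718; τ^m = 0.72^1.718 = 0.5687.
Surface direct beam = 1365 × 0.5822 × 0.5687 = 451.95 W/m².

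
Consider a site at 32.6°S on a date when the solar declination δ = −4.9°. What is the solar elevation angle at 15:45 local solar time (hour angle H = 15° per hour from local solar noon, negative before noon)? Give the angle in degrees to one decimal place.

Hour angle H = 15° × (15.75 − 12) = 56.25°.
cos θ_z = sin φ sin δ + cos φ cos δ cos H = (-0.5388)(-0.0854) + (0.8425)(0.9963)(0.5556) = 0.5124.
θ_z = arccos(0.5124) = 59.18°, so the elevation is 90° − 59.18° = 30.82°.

30.8°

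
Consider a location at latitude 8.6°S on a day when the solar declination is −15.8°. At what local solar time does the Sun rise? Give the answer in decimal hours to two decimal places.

−tan φ tan δ = −(-0.1512)(-0.2830) = -0.0428; H_s = arccos(-0.0428) = 92.45°.
Sunrise is at 12 − H_s/15 = 12 − 6.163 = 5.837 h local solar time.

5.84 h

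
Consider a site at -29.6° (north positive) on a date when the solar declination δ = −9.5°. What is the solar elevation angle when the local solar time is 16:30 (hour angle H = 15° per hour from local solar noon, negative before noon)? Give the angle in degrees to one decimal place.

24.2°

Hour angle H = 15° × (16.5 − 12) = 67.50°.
With φ = -29.6°, δ = -9.5°, H = 67.50°: sin φ sin δ = 0.0815, cos φ cos δ cos H = 0.3282, so cos θ_z = 0.4097.
θ_z = arccos(0.4097) = 65.81°, so the elevation is 90° − 65.81° = 24.19°.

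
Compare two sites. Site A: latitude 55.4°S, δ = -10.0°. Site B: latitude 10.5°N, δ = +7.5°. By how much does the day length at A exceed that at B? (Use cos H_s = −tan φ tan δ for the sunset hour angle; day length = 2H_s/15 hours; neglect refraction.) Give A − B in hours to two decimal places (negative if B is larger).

A: H_s = arccos(−tan -55.4° · tan -10.0°) = 104.81°, so 2H_s/15 = 13.9747 h.
B: H_s = arccos(−tan 10.5° · tan 7.5°) = 91.40°, so 2H_s/15 = 12.1867 h.
A − B = 13.9747 − 12.1867 = 1.7880 h.

+1.79 h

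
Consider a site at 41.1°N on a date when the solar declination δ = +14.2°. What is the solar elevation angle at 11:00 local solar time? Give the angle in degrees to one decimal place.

60.1°

Hour angle H = 15° × (11 − 12) = -15.00°.
cos θ_z = sin φ sin δ + cos φ cos δ cos H = (0.6574)(0.2453) + (0.7536)(0.9694)(0.9659) = 0.8669.
θ_z = arccos(0.8669) = 29.90°, so the elevation is 90° − 29.90° = 60.10°.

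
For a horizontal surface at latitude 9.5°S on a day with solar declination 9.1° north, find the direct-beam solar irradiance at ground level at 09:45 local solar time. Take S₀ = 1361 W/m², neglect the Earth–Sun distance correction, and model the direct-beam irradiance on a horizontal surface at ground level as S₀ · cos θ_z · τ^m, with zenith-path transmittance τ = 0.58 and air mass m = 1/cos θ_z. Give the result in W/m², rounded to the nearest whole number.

532 W/m²

Hour angle H = 15° × (9.75 − 12) = -33.75°.
cos θ_z = sin(-9.5°) sin(9.1°) + cos(-9.5°) cos(9.1°) cos(-33.75°) = -0.0261 + 0.8097 = 0.7836.
Air mass m = 1/cos θ_z = 1/0.7836 = 1.276; τ^m = 0.58^1.276 = 0.4990.
Surface direct beam = 1361 × 0.7836 × 0.4990 = 532.17 W/m².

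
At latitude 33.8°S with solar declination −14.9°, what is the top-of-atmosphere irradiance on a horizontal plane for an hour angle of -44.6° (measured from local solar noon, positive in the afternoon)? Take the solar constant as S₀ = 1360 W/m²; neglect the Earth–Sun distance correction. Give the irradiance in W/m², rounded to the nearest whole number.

972 W/m²

cos θ_z = sin φ sin δ + cos φ cos δ cos H = (-0.5563)(-0.2571) + (0.8310)(0.9664)(0.7120) = 0.7148.
Top-of-atmosphere irradiance = S₀ cos θ_z = 1360 × 0.7148 = 972.13 W/m².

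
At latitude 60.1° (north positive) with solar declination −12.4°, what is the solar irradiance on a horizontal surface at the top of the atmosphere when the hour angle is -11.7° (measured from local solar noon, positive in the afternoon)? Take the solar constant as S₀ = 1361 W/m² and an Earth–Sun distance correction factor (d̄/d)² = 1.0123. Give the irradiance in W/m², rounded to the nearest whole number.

With φ = 60.1°, δ = -12.4°, H = -11.70°: sin φ sin δ = -0.1862, cos φ cos δ cos H = 0.4767, so cos θ_z = 0.2905.
Top-of-atmosphere irradiance = S₀ (d̄/d)² cos θ_z = 1361 × 1.0123 × 0.2905 = 400.23 W/m².

400 W/m²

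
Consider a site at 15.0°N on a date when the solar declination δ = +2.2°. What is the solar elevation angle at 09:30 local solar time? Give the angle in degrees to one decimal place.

50.9°

Hour angle H = 15° × (9.5 − 12) = -37.50°.
cos θ_z = sin φ sin δ + cos φ cos δ cos H = (0.2588)(0.0384) + (0.9659)(0.9993)(0.7934) = 0.7757.
θ_z = arccos(0.7757) = 39.13°, so the elevation is 90° − 39.13° = 50.87°.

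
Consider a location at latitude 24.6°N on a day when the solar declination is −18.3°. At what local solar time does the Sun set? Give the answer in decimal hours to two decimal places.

17.42 h

cos H_s = −tan(24.6°) · tan(-18.3°) = 0.1514, so H_s = arccos(0.1514) = 81.29°.
Sunset is at 12 + H_s/15 = 12 + 5.419 = 17.419 h local solar time.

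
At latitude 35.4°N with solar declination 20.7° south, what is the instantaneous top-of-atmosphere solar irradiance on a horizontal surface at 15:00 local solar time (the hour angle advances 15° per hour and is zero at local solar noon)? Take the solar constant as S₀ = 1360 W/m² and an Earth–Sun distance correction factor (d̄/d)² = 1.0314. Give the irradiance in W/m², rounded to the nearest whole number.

469 W/m²

Hour angle H = 15° × (15 − 12) = 45.00°.
cos θ_z = sin φ sin δ + cos φ cos δ cos H = (0.5793)(-0.3535) + (0.8151)(0.9354)(0.7071) = 0.3343.
Top-of-atmosphere irradiance = S₀ (d̄/d)² cos θ_z = 1360 × 1.0314 × 0.3343 = 468.92 W/m².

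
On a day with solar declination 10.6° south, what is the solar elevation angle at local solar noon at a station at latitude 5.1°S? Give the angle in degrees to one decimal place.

At local solar noon the hour angle is zero, so the elevation is 90° − |φ − δ| = 90° − |-5.1° − (-10.6°)| = 90° − 5.5° = 84.5°.

84.5°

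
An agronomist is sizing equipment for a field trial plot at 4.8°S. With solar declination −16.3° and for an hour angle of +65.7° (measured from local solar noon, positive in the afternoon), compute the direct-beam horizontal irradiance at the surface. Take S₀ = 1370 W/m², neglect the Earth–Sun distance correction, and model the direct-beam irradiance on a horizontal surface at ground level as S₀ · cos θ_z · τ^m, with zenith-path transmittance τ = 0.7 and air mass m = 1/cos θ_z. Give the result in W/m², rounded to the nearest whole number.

243 W/m²

cos θ_z = sin(-4.8°) sin(-16.3°) + cos(-4.8°) cos(-16.3°) cos(65.70°) = 0.0235 + 0.3936 = 0.4171.
Air mass m = 1/cos θ_z = 1/0.4171 = 2.398; τ^m = 0.7^2.398 = 0.4252.
Surface direct beam = 1370 × 0.4171 × 0.4252 = 242.97 W/m².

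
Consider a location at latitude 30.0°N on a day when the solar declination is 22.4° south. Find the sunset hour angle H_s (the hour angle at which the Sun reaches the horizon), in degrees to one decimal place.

The sunset hour angle satisfies cos H_s = −tan φ tan δ = 0.2380, giving H_s = 76.23°.

76.2°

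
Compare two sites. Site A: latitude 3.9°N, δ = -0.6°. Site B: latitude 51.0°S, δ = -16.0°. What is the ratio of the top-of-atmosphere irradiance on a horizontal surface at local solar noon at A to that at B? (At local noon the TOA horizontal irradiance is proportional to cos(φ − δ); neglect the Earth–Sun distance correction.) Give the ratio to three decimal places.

A: cos θ_z = cos(3.9° − (-0.6°)) = 0.9969.
B: cos θ_z = cos(-51.0° − (-16.0°)) = 0.8192.
Ratio A/B = 0.9969 / 0.8192 = 1.2169.

1.217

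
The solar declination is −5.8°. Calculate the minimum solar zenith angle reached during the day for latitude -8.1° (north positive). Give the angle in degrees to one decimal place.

At local solar noon the hour angle is zero, so the zenith angle is |φ − δ| = |-8.1° − (-5.8°)| = 2.3°.

2.3°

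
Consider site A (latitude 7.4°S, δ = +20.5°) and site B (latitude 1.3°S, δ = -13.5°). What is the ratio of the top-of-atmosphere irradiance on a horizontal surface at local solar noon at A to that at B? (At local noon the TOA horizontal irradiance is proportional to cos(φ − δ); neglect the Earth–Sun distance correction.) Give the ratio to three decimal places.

A: cos θ_z = cos(-7.4° − (20.5°)) = 0.8838.
B: cos θ_z = cos(-1.3° − (-13.5°)) = 0.9774.
Ratio A/B = 0.8838 / 0.9774 = 0.9042.

0.904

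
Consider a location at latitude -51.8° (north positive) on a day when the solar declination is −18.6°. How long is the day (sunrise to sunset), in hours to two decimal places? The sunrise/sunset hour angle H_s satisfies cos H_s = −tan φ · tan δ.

−tan φ tan δ = −(-1.2708)(-0.3365) = -0.4276; H_s = arccos(-0.4276) = 115.32°.
Day length = 2 H_s / 15° h⁻¹ = 230.64° / 15 = 15.376 h.

15.38 hours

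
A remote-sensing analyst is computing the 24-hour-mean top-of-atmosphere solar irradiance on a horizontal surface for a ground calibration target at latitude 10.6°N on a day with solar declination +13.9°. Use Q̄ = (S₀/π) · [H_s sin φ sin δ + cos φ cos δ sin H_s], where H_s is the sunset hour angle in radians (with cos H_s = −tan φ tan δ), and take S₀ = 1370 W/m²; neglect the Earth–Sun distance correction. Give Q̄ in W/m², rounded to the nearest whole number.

447 W/m²

cos H_s = −tan(10.6°) · tan(13.9°) = -0.0463, so H_s = arccos(-0.0463) = 92.65°. In radians, H_s = 1.6170.
H_s sin φ sin δ = 1.6170 × 0.1840 × 0.2402 = 0.0715.
cos φ cos δ sin H_s = 0.9829 × 0.9707 × 0.9989 = 0.9531.
Q̄ = (1370/π) × (0.0715 + 0.9531) = 436.08 × 1.0246 = 446.81 W/m².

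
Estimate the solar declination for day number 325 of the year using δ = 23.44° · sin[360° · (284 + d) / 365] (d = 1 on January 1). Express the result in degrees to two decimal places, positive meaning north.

-20.43°

360 × (284 + 325) / 365 = 600.658°; sin(600.658°) = -0.8717.
δ = 23.44 × -0.8717 = -20.433° ≈ -20.43°.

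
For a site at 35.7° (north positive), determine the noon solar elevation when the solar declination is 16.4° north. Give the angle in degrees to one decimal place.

70.7°

At local solar noon the hour angle is zero, so the elevation is 90° − |φ − δ| = 90° − |35.7° − (16.4°)| = 90° − 19.3° = 70.7°.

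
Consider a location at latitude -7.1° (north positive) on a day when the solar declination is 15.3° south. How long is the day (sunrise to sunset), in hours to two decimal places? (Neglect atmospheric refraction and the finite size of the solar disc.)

cos H_s = −tan(-7.1°) · tan(-15.3°) = -0.0341, so H_s = arccos(-0.0341) = 91.95°.
Day length = 2 H_s / 15° h⁻¹ = 183.90° / 15 = 12.260 h.

12.26 hours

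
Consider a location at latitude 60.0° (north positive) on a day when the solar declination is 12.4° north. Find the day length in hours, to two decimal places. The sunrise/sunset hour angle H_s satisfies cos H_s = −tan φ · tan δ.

cos H_s = −tan(60.0°) · tan(12.4°) = -0.3808, so H_s = arccos(-0.3808) = 112.38°.
Day length = 2 H_s / 15° h⁻¹ = 224.76° / 15 = 14.984 h.

14.98 hours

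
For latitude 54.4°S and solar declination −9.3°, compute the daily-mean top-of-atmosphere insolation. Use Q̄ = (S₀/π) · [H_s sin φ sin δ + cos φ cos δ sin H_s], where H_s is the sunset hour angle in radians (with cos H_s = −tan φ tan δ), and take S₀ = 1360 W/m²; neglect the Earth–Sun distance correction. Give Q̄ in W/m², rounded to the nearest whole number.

345 W/m²

cos H_s = −tan(-54.4°) · tan(-9.3°) = -0.2287, so H_s = arccos(-0.2287) = 103.22°. In radians, H_s = 1.8015.
H_s sin φ sin δ = 1.8015 × -0.8131 × -0.1616 = 0.2367.
cos φ cos δ sin H_s = 0.5821 × 0.9869 × 0.9735 = 0.5593.
Q̄ = (1360/π) × (0.2367 + 0.5593) = 432.90 × 0.7960 = 344.59 W/m².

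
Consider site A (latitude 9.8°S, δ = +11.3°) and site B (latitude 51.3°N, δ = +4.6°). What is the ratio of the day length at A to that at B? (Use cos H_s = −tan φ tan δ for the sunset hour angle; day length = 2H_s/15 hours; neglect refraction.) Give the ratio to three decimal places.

A: H_s = arccos(−tan -9.8° · tan 11.3°) = 88.02°, so 2H_s/15 = 11.7360 h.
B: H_s = arccos(−tan 51.3° · tan 4.6°) = 95.76°, so 2H_s/15 = 12.7680 h.
Ratio A/B = 11.7360 / 12.7680 = 0.9192.

0.919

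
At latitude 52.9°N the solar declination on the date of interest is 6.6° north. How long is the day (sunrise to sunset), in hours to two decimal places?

13.17 hours

−tan φ tan δ = −(1.3222)(0.1157) = -0.1530; H_s = arccos(-0.1530) = 98.80°.
Day length = 2 H_s / 15° h⁻¹ = 197.60° / 15 = 13.173 h.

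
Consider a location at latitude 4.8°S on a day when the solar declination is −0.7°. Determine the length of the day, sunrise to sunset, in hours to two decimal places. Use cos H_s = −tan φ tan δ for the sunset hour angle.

12.01 hours

cos H_s = −tan(-4.8°) · tan(-0.7°) = -0.0010, so H_s = arccos(-0.0010) = 90.06°.
Day length = 2 H_s / 15° h⁻¹ = 180.12° / 15 = 12.008 h.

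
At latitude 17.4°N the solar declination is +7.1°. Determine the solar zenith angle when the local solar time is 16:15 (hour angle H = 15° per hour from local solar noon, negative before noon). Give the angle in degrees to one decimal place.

62.9°

Hour angle H = 15° × (16.25 − 12) = 63.75°.
cos θ_z = sin(17.4°) sin(7.1°) + cos(17.4°) cos(7.1°) cos(63.75°) = 0.0370 + 0.4188 = 0.4558.
θ_z = arccos(0.4558) = 62.88°.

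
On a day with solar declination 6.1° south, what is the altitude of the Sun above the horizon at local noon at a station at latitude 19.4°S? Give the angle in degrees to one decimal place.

At local solar noon the hour angle is zero, so the elevation is 90° − |φ − δ| = 90° − |-19.4° − (-6.1°)| = 90° − 13.3° = 76.7°.

76.7°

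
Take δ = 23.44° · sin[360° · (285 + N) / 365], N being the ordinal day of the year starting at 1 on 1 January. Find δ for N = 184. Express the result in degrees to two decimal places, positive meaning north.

+22.88°

360 × (285 + 184) / 365 = 462.575°; sin(462.575°) = 0.9760.
δ = 23.44 × 0.9760 = 22.877° ≈ +22.88°.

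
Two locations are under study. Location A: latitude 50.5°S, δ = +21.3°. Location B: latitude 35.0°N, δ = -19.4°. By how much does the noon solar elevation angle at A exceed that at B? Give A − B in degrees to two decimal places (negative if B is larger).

-17.40°

A: 90° − |-50.5 − (21.3)| = 18.20°.
B: 90° − |35.0 − (-19.4)| = 35.60°.
A − B = 18.20 − 35.60 = -17.40°.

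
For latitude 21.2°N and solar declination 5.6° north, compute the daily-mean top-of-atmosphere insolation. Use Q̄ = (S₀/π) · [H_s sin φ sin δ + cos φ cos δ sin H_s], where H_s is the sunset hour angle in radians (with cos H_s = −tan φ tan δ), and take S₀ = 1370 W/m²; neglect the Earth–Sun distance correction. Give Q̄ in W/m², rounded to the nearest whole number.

cos H_s = −tan(21.2°) · tan(5.6°) = -0.0380, so H_s = arccos(-0.0380) = 92.18°. In radians, H_s = 1.6088.
H_s sin φ sin δ = 1.6088 × 0.3616 × 0.0976 = 0.0568.
cos φ cos δ sin H_s = 0.9323 × 0.9952 × 0.9993 = 0.9272.
Q̄ = (1370/π) × (0.0568 + 0.9272) = 436.08 × 0.9840 = 429.10 W/m².

429 W/m²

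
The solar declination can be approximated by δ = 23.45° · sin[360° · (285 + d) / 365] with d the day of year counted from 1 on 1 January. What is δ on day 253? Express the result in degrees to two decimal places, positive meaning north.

360 × (285 + 253) / 365 = 530.630°; sin(530.630°) = 0.1628.
δ = 23.45 × 0.1628 = 3.818° ≈ +3.82°.

+3.82°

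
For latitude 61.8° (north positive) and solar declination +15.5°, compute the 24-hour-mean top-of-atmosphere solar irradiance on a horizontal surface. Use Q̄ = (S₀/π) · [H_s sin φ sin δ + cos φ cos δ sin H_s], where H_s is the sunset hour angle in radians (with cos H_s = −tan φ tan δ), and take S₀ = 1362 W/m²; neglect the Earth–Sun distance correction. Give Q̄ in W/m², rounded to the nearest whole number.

The sunset hour angle satisfies cos H_s = −tan φ tan δ = -0.5172, giving H_s = 121.14°. In radians, H_s = 2.1143.
H_s sin φ sin δ = 2.1143 × 0.8813 × 0.2672 = 0.4979.
cos φ cos δ sin H_s = 0.4726 × 0.9636 × 0.8559 = 0.3898.
Q̄ = (1362/π) × (0.4979 + 0.3898) = 433.54 × 0.8877 = 384.85 W/m².

385 W/m²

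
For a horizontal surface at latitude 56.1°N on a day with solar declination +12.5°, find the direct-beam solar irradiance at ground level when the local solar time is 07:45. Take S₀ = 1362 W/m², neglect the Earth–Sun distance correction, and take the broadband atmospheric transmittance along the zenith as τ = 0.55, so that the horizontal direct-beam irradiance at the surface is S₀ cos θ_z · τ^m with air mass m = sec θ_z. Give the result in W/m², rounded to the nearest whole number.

138 W/m²

Hour angle H = 15° × (7.75 − 12) = -63.75°.
cos θ_z = sin φ sin δ + cos φ cos δ cos H = (0.8300)(0.2164) + (0.5577)(0.9763)(0.4423) = 0.4204.
Air mass m = 1/cos θ_z = 1/0.4204 = 2.379; τ^m = 0.55^2.379 = 0.2412.
Surface direct beam = 1362 × 0.4204 × 0.2412 = 138.11 W/m².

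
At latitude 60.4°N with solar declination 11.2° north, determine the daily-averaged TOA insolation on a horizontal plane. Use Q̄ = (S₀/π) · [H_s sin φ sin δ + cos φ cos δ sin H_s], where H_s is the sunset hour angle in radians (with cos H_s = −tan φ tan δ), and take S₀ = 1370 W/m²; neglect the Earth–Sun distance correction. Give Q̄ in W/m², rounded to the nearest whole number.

The sunset hour angle satisfies cos H_s = −tan φ tan δ = -0.3486, giving H_s = 110.40°. In radians, H_s = 1.9268.
H_s sin φ sin δ = 1.9268 × 0.8695 × 0.1942 = 0.3254.
cos φ cos δ sin H_s = 0.4939 × 0.9810 × 0.9373 = 0.4541.
Q̄ = (1370/π) × (0.3254 + 0.4541) = 436.08 × 0.7795 = 339.92 W/m².

340 W/m²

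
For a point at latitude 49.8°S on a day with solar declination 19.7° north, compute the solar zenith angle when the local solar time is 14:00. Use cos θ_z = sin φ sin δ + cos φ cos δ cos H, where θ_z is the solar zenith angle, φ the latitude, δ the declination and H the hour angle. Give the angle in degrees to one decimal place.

74.4°

Hour angle H = 15° × (14 − 12) = 30.00°.
cos θ_z = sin φ sin δ + cos φ cos δ cos H = (-0.7638)(0.3371) + (0.6455)(0.9415)(0.8660) = 0.2688.
θ_z = arccos(0.2688) = 74.41°.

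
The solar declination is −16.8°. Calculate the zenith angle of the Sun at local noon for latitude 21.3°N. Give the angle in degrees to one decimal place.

At local solar noon the hour angle is zero, so the zenith angle is |φ − δ| = |21.3° − (-16.8°)| = 38.1°.

38.1°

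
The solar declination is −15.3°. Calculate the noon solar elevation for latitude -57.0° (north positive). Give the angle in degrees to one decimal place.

At local solar noon the hour angle is zero, so the elevation is 90° − |φ − δ| = 90° − |-57.0° − (-15.3°)| = 90° − 41.7° = 48.3°.

48.3°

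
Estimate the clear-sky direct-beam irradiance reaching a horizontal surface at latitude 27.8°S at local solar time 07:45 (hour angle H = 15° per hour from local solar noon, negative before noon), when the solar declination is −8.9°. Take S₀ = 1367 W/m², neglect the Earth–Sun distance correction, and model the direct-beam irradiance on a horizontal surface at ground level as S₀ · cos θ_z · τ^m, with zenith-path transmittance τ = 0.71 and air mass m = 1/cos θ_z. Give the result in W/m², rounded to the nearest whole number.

Hour angle H = 15° × (7.75 − 12) = -63.75°.
cos θ_z = sin φ sin δ + cos φ cos δ cos H = (-0.4664)(-0.1547) + (0.8846)(0.9880)(0.4423) = 0.4587.
Air mass m = 1/cos θ_z = 1/0.4587 = 2.180; τ^m = 0.71^2.180 = 0.4740.
Surface direct beam = 1367 × 0.4587 × 0.4740 = 297.22 W/m².

297 W/m²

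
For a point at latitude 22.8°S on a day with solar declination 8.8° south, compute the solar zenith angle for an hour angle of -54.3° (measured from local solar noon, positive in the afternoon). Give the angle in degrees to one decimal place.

With φ = -22.8°, δ = -8.8°, H = -54.30°: sin φ sin δ = 0.0593, cos φ cos δ cos H = 0.5316, so cos θ_z = 0.5909.
θ_z = arccos(0.5909) = 53.78°.

53.8°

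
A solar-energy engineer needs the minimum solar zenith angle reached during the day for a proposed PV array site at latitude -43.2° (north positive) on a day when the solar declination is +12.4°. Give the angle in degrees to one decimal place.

At local solar noon the hour angle is zero, so the zenith angle is |φ − δ| = |-43.2° − (12.4°)| = 55.6°.

55.6°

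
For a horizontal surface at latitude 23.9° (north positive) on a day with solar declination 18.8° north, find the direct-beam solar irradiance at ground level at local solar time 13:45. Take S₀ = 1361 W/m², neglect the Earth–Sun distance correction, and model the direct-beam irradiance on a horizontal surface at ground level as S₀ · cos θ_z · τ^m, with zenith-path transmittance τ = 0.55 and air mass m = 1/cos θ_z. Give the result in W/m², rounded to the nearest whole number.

638 W/m²

Hour angle H = 15° × (13.75 − 12) = 26.25°.
cos θ_z = sin φ sin δ + cos φ cos δ cos H = (0.4051)(0.3223) + (0.9143)(0.9466)(0.8969) = 0.9068.
Air mass m = 1/cos θ_z = 1/0.9068 = 1.103; τ^m = 0.55^1.103 = 0.5172.
Surface direct beam = 1361 × 0.9068 × 0.5172 = 638.30 W/m².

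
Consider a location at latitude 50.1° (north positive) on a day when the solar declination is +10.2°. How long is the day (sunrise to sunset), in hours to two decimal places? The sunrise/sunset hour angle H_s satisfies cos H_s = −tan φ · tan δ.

cos H_s = −tan(50.1°) · tan(10.2°) = -0.2152, so H_s = arccos(-0.2152) = 102.43°.
Day length = 2 H_s / 15° h⁻¹ = 204.86° / 15 = 13.657 h.

13.66 hours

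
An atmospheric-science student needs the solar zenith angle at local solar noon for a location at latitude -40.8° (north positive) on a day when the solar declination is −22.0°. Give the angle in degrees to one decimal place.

At local solar noon the hour angle is zero, so the zenith angle is |φ − δ| = |-40.8° − (-22.0°)| = 18.8°.

18.8°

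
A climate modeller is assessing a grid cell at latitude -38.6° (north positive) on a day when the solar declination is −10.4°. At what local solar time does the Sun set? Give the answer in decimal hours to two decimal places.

−tan φ tan δ = −(-0.7983)(-0.1835) = -0.1465; H_s = arccos(-0.1465) = 98.42°.
Sunset is at 12 + H_s/15 = 12 + 6.561 = 18.561 h local solar time.

18.56 h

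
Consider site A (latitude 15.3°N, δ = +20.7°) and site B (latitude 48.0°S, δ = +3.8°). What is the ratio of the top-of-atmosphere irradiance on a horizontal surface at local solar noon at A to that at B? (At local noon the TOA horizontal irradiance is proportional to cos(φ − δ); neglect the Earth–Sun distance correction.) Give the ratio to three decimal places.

A: cos θ_z = cos(15.3° − (20.7°)) = 0.9956.
B: cos θ_z = cos(-48.0° − (3.8°)) = 0.6184.
Ratio A/B = 0.9956 / 0.6184 = 1.6100.

1.610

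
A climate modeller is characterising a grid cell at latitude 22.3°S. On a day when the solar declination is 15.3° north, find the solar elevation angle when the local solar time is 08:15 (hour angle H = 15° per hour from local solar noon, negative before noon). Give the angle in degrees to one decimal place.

23.3°

Hour angle H = 15° × (8.25 − 12) = -56.25°.
With φ = -22.3°, δ = 15.3°, H = -56.25°: sin φ sin δ = -0.1001, cos φ cos δ cos H = 0.4958, so cos θ_z = 0.3957.
θ_z = arccos(0.3957) = 66.69°, so the elevation is 90° − 66.69° = 23.31°.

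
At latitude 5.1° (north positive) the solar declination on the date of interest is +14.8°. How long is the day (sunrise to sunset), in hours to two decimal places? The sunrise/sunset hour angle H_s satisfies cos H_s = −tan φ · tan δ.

12.18 hours

−tan φ tan δ = −(0.0892)(0.2642) = -0.0236; H_s = arccos(-0.0236) = 91.35°.
Day length = 2 H_s / 15° h⁻¹ = 182.70° / 15 = 12.180 h.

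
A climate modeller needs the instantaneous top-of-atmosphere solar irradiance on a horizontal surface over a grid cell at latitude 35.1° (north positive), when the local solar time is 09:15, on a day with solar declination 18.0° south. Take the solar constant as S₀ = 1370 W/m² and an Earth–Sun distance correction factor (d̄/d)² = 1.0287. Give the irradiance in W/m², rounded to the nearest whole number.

Hour angle H = 15° × (9.25 − 12) = -41.25°.
cos θ_z = sin(35.1°) sin(-18.0°) + cos(35.1°) cos(-18.0°) cos(-41.25°) = -0.1777 + 0.5850 = 0.4073.
Top-of-atmosphere irradiance = S₀ (d̄/d)² cos θ_z = 1370 × 1.0287 × 0.4073 = 574.02 W/m².

574 W/m²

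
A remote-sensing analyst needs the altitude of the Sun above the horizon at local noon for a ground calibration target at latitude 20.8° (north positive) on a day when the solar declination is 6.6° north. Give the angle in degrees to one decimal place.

At local solar noon the hour angle is zero, so the elevation is 90° − |φ − δ| = 90° − |20.8° − (6.6°)| = 90° − 14.2° = 75.8°.

75.8°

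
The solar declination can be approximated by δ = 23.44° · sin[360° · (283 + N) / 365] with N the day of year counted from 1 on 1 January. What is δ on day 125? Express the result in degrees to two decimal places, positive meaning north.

360 × (283 + 125) / 365 = 402.411°; sin(402.411°) = 0.6744.
δ = 23.44 × 0.6744 = 15.808° ≈ +15.81°.

+15.81°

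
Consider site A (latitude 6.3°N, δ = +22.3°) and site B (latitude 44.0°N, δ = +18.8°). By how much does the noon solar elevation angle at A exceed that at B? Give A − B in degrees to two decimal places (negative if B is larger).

A: 90° − |6.3 − (22.3)| = 74.00°.
B: 90° − |44.0 − (18.8)| = 64.80°.
A − B = 74.00 − 64.80 = 9.20°.

+9.20°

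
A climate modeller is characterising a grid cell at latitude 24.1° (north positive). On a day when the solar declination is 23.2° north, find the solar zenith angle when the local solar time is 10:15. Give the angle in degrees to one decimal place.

Hour angle H = 15° × (10.25 − 12) = -26.25°.
cos θ_z = sin φ sin δ + cos φ cos δ cos H = (0.4083)(0.3939) + (0.9128)(0.9191)(0.8969) = 0.9133.
θ_z = arccos(0.9133) = 24.03°.

24.0°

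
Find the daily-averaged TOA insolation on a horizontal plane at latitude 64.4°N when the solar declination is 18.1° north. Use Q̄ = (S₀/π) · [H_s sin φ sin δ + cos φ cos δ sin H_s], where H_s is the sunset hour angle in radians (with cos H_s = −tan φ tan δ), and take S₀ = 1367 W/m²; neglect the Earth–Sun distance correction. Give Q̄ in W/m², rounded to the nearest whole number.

414 W/m²

cos H_s = −tan(64.4°) · tan(18.1°) = -0.6822, so H_s = arccos(-0.6822) = 133.02°. In radians, H_s = 2.3216.
H_s sin φ sin δ = 2.3216 × 0.9018 × 0.3107 = 0.6505.
cos φ cos δ sin H_s = 0.4321 × 0.9505 × 0.7311 = 0.3003.
Q̄ = (1367/π) × (0.6505 + 0.3003) = 435.13 × 0.9508 = 413.72 W/m².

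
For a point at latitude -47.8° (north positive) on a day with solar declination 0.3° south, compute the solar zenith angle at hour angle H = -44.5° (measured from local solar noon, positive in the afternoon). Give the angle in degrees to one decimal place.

With φ = -47.8°, δ = -0.3°, H = -44.50°: sin φ sin δ = 0.0039, cos φ cos δ cos H = 0.4791, so cos θ_z = 0.4830.
θ_z = arccos(0.4830) = 61.12°.

61.1°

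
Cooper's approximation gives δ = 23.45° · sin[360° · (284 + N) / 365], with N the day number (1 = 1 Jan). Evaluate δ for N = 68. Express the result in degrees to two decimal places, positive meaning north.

-5.20°

360 × (284 + 68) / 365 = 347.178°; sin(347.178°) = -0.2219.
δ = 23.45 × -0.2219 = -5.204° ≈ -5.20°.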